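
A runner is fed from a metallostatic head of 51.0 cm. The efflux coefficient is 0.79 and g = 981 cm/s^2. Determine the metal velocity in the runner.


Formula: v = Cd * sqrt(2 * g * h)  (Torricelli with discharge coefficient)
2*g*h = 2 * 981 * 51.0 = 100062.0 cm^2/s^2
sqrt(100062.0) = 316.32578 cm/s
v = 0.79 * 316.32578 = 249.8974 cm/s

249.8974 cm/s


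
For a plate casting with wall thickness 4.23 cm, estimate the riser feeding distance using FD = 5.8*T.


Formula: FD = 5.8 * T  (riser feeding-distance rule)
FD = 5.8 * 4.23 cm = 24.5340 cm

24.5340 cm


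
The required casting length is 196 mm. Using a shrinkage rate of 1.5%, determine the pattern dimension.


Formula: L_pattern = L_casting * (1 + shrinkage_rate/100)
Shrinkage factor = 1 + 1.5/100 = 1.015
L_pattern = 196 mm * 1.015 = 198.9400 mm

Final answer: 198.9400 mm


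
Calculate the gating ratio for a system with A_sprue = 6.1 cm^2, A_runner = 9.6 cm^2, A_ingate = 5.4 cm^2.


Sprue:Runner:Ingate = 1 : 9.6/6.1 : 5.4/6.1 = 1:1.57:0.89

Final answer: 1:1.57:0.89


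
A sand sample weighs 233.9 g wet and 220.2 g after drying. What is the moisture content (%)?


Formula: MC = (W_wet - W_dry) / W_wet * 100
Water mass = 233.9 - 220.2 = 13.7 g
MC = 13.7 / 233.9 * 100 = 5.8572%

Answer: 5.8572%


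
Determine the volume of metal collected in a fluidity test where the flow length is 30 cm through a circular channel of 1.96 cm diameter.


Formula: V = pi * (d/2)^2 * L  (cylinder volume)
Radius = 1.96/2 = 0.98 cm
V = pi * 0.98^2 * 30 = 90.5156 cm^3


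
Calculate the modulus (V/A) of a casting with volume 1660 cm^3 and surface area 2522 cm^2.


Formula: Casting Modulus M = V / A
M = 1660 cm^3 / 2522 cm^2 = 0.6582 cm

Answer: 0.6582 cm


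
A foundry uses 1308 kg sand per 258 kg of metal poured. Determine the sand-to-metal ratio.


Formula: Sand-to-Metal Ratio = W_sand / W_metal
Ratio = 1308 kg / 258 kg = 5.0698

5.0698


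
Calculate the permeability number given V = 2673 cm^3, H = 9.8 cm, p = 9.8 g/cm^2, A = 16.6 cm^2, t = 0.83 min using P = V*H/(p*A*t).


Formula: Permeability Number P = (V * H) / (p * A * t)
Numerator: V * H = 2673 * 9.8 = 26195.4
Denominator: p * A * t = 9.8 * 16.6 * 0.83 = 135.0244
P = 26195.4 / 135.0244 = 194.0049

Final answer: 194.0049


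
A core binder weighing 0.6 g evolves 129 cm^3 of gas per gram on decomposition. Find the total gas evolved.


Formula: V_gas = W_binder * gas_evolution_rate
V = 0.6 g * 129 cm^3/g = 77.4000 cm^3

Answer: 77.4000 cm^3


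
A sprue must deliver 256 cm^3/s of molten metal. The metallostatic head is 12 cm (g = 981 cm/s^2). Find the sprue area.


Formula: v = sqrt(2*g*h), A = Q/v
Velocity: v = sqrt(2 * 981 * 12) = sqrt(23544) = 153.4405 cm/s
Sprue area: A = Q / v = 256 / 153.4405 = 1.6684 cm^2

Answer: 1.6684 cm^2


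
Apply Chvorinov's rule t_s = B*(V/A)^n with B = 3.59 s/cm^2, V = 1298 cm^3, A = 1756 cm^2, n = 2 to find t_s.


Formula: t_s = B * (V/A)^n  (Chvorinov's rule, n=2)
Modulus M = V/A = 1298/1756 = 0.739180 cm
M^2 = 0.739180^2 = 0.546387 cm^2
t_s = 3.59 * 0.546387 = 1.9615 s

Final answer: 1.9615 s


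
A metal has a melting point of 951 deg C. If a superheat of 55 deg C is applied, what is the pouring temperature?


Formula: T_pour = T_melt + Superheat
T_pour = 951 + 55 = 1006 deg C

1006 deg C


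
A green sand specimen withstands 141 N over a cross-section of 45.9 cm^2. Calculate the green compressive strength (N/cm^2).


Formula: Compressive Strength = Force / Area
Strength = 141 N / 45.9 cm^2 = 3.0719 N/cm^2

3.0719 N/cm^2


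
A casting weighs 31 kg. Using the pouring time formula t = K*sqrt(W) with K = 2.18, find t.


Formula: t = K * sqrt(W)
sqrt(W) = sqrt(31) = 5.56776
t = 2.18 * 5.56776 = 12.1377 s

Answer: 12.1377 s


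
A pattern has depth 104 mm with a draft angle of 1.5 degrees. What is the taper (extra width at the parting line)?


Formula: taper = depth * tan(draft_angle)
tan(1.5 deg) = 0.0261859
taper = 104 mm * 0.0261859 = 2.7233 mm


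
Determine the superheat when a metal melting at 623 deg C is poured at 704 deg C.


Formula: Superheat = T_pour - T_melt
Superheat = 704 - 623 = 81 deg C


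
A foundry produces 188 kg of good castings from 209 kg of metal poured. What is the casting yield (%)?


Formula: Casting Yield = (W_good / W_total) * 100
Yield = (188 kg / 209 kg) * 100 = 89.9522%

89.9522%


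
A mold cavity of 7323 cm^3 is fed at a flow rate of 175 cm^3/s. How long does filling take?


Formula: t_fill = V_mold / Q_flow
t = 7323 cm^3 / 175 cm^3/s = 41.8457 s

Answer: 41.8457 s


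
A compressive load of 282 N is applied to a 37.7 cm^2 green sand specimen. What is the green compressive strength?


Formula: Compressive Strength = Force / Area
Strength = 282 N / 37.7 cm^2 = 7.4801 N/cm^2

Final answer: 7.4801 N/cm^2


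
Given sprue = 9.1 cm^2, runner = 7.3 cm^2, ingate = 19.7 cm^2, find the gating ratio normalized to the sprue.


Sprue:Runner:Ingate = 1 : 7.3/9.1 : 19.7/9.1 = 1:0.80:2.16

Final answer: 1:0.80:2.16


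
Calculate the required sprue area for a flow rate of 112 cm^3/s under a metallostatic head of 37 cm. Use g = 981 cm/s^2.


Formula: v = sqrt(2*g*h), A = Q/v
Velocity: v = sqrt(2 * 981 * 37) = sqrt(72594) = 269.4327 cm/s
Sprue area: A = Q / v = 112 / 269.4327 = 0.4157 cm^2

Final answer: 0.4157 cm^2


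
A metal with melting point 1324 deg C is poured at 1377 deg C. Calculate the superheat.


Formula: Superheat = T_pour - T_melt
Superheat = 1377 - 1324 = 53 deg C


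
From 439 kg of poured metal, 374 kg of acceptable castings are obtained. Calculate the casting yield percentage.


Formula: Casting Yield = (W_good / W_total) * 100
Yield = (374 kg / 439 kg) * 100 = 85.1936%

Final answer: 85.1936%


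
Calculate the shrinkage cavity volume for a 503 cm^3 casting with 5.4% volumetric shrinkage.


Formula: V_shrink = V_casting * shrinkage_pct / 100
V_shrink = 503 cm^3 * 5.4 / 100 = 27.1620 cm^3

Final answer: 27.1620 cm^3


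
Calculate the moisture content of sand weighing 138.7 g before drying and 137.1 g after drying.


Formula: MC = (W_wet - W_dry) / W_wet * 100
Water mass = 138.7 - 137.1 = 1.6 g
MC = 1.6 / 138.7 * 100 = 1.1536%

Final answer: 1.1536%


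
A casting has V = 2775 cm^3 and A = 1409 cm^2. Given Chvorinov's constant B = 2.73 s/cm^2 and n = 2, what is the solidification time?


Formula: t_s = B * (V/A)^n  (Chvorinov's rule, n=2)
Modulus M = V/A = 2775/1409 = 1.969482 cm
M^2 = 1.969482^2 = 3.878859 cm^2
t_s = 2.73 * 3.878859 = 10.5893 s

Answer: 10.5893 s


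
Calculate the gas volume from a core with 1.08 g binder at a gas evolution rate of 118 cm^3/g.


Formula: V_gas = W_binder * gas_evolution_rate
V = 1.08 g * 118 cm^3/g = 127.4400 cm^3

127.4400 cm^3


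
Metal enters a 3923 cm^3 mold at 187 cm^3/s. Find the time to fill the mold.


Formula: t_fill = V_mold / Q_flow
t = 3923 cm^3 / 187 cm^3/s = 20.9786 s

Answer: 20.9786 s


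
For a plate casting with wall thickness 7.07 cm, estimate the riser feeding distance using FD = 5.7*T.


Formula: FD = 5.7 * T  (riser feeding-distance rule)
FD = 5.7 * 7.07 cm = 40.2990 cm

40.2990 cm


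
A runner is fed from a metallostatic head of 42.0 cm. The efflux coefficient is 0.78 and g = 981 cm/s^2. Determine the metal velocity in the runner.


Formula: v = Cd * sqrt(2 * g * h)  (Torricelli with discharge coefficient)
2*g*h = 2 * 981 * 42.0 = 82404.0 cm^2/s^2
sqrt(82404.0) = 287.06097 cm/s
v = 0.78 * 287.06097 = 223.9076 cm/s

Final answer: 223.9076 cm/s


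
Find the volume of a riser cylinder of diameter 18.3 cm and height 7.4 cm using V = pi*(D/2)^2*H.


Formula: V = pi * (D/2)^2 * H  (cylinder volume)
Radius = D/2 = 18.3/2 = 9.15 cm
V = pi * 9.15^2 * 7.4 = 1946.3627 cm^3

1946.3627 cm^3


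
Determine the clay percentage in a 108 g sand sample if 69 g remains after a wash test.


Formula: Clay% = (W_total - W_washed) / W_total * 100
Clay mass = 108 - 69 = 39 g
Clay% = 39 / 108 * 100 = 36.1111%


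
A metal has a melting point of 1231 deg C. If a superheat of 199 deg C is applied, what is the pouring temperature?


Formula: T_pour = T_melt + Superheat
T_pour = 1231 + 199 = 1430 deg C

Answer: 1430 deg C


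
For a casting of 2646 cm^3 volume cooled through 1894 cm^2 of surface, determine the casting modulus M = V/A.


Formula: Casting Modulus M = V / A
M = 2646 cm^3 / 1894 cm^2 = 1.3970 cm

Answer: 1.3970 cm


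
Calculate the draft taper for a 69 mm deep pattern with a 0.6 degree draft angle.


Formula: taper = depth * tan(draft_angle)
tan(0.6 deg) = 0.0104724
taper = 69 mm * 0.0104724 = 0.7226 mm

Answer: 0.7226 mm


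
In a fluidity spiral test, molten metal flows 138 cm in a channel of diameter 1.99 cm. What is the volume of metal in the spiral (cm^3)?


Formula: V = pi * (d/2)^2 * L  (cylinder volume)
Radius = 1.99/2 = 0.995 cm
V = pi * 0.995^2 * 138 = 429.2152 cm^3

Final answer: 429.2152 cm^3


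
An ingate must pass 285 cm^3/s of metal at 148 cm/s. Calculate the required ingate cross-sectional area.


Formula: A_ingate = Q / v  (continuity equation)
A = 285 cm^3/s / 148 cm/s = 1.9257 cm^2


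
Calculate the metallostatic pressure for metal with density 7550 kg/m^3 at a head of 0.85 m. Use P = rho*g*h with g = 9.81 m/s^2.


Formula: P = rho * g * h
rho * g = 7550 * 9.81 = 74065.5 N/m^3
P = 74065.5 * 0.85 = 62955.6750 Pa


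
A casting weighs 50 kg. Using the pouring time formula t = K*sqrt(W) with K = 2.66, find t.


Formula: t = K * sqrt(W)
sqrt(W) = sqrt(50) = 7.07107
t = 2.66 * 7.07107 = 18.8090 s

Final answer: 18.8090 s


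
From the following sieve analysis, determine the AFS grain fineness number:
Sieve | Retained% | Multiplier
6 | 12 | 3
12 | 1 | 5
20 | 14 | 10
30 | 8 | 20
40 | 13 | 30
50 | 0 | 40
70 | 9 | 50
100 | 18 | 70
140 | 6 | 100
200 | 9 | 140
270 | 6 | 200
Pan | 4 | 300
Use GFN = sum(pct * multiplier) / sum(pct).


Formula: GFN = sum(pct * multiplier) / sum(pct)
sum(pct * multiplier) = 6701
sum(pct) = 100
GFN = 6701 / 100 = 67.01

Answer: 67.01


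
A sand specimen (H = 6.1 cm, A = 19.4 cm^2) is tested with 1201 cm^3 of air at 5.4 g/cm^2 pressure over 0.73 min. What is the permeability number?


Formula: Permeability Number P = (V * H) / (p * A * t)
Numerator: V * H = 1201 * 6.1 = 7326.1
Denominator: p * A * t = 5.4 * 19.4 * 0.73 = 76.4748
P = 7326.1 / 76.4748 = 95.7976


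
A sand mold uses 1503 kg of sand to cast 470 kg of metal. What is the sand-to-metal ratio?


Formula: Sand-to-Metal Ratio = W_sand / W_metal
Ratio = 1503 kg / 470 kg = 3.1979

Answer: 3.1979


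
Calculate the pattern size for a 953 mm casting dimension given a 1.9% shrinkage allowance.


Formula: L_pattern = L_casting * (1 + shrinkage_rate/100)
Shrinkage factor = 1 + 1.9/100 = 1.019
L_pattern = 953 mm * 1.019 = 971.1070 mm

Answer: 971.1070 mm


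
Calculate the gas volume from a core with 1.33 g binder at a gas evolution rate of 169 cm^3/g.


Formula: V_gas = W_binder * gas_evolution_rate
V = 1.33 g * 169 cm^3/g = 224.7700 cm^3


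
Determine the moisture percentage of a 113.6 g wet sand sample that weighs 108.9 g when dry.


Formula: MC = (W_wet - W_dry) / W_wet * 100
Water mass = 113.6 - 108.9 = 4.7 g
MC = 4.7 / 113.6 * 100 = 4.1373%

Final answer: 4.1373%


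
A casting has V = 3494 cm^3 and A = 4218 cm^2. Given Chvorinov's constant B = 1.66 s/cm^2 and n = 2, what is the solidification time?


Formula: t_s = B * (V/A)^n  (Chvorinov's rule, n=2)
Modulus M = V/A = 3494/4218 = 0.828355 cm
M^2 = 0.828355^2 = 0.686172 cm^2
t_s = 1.66 * 0.686172 = 1.1390 s

1.1390 s


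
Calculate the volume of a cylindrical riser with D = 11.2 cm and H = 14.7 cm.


Formula: V = pi * (D/2)^2 * H  (cylinder volume)
Radius = D/2 = 11.2/2 = 5.6 cm
V = pi * 5.6^2 * 14.7 = 1448.2491 cm^3

Answer: 1448.2491 cm^3


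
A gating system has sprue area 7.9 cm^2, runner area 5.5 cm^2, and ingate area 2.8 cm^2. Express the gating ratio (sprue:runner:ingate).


Sprue:Runner:Ingate = 1 : 5.5/7.9 : 2.8/7.9 = 1:0.70:0.35

Answer: 1:0.70:0.35


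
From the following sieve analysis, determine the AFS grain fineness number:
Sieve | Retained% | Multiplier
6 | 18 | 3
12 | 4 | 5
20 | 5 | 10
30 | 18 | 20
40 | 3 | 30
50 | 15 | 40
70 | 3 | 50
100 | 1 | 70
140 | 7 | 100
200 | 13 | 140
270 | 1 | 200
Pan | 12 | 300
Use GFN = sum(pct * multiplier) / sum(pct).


Formula: GFN = sum(pct * multiplier) / sum(pct)
sum(pct * multiplier) = 7714
sum(pct) = 100
GFN = 7714 / 100 = 77.14

77.14


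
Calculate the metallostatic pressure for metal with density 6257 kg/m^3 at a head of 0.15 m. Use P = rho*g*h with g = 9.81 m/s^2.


Formula: P = rho * g * h
rho * g = 6257 * 9.81 = 61381.17 N/m^3
P = 61381.17 * 0.15 = 9207.1755 Pa

9207.1755 Pa


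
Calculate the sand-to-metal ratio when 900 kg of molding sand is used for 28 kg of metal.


Formula: Sand-to-Metal Ratio = W_sand / W_metal
Ratio = 900 kg / 28 kg = 32.1429

32.1429


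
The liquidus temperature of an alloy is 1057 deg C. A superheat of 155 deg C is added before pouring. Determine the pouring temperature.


Formula: T_pour = T_melt + Superheat
T_pour = 1057 + 155 = 1212 deg C

Final answer: 1212 deg C


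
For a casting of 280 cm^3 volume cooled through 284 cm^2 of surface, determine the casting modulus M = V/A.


Formula: Casting Modulus M = V / A
M = 280 cm^3 / 284 cm^2 = 0.9859 cm

0.9859 cm


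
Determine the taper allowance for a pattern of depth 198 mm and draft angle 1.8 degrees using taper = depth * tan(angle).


Formula: taper = depth * tan(draft_angle)
tan(1.8 deg) = 0.0314263
taper = 198 mm * 0.0314263 = 6.2224 mm

Answer: 6.2224 mm


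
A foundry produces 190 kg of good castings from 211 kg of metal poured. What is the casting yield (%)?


Formula: Casting Yield = (W_good / W_total) * 100
Yield = (190 kg / 211 kg) * 100 = 90.0474%


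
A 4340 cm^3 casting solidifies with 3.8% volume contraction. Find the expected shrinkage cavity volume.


Formula: V_shrink = V_casting * shrinkage_pct / 100
V_shrink = 4340 cm^3 * 3.8 / 100 = 164.9200 cm^3

Final answer: 164.9200 cm^3


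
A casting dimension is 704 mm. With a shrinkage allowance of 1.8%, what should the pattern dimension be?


Formula: L_pattern = L_casting * (1 + shrinkage_rate/100)
Shrinkage factor = 1 + 1.8/100 = 1.018
L_pattern = 704 mm * 1.018 = 716.6720 mm

716.6720 mm


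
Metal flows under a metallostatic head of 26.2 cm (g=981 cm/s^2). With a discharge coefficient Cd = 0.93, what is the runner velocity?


Formula: v = Cd * sqrt(2 * g * h)  (Torricelli with discharge coefficient)
2*g*h = 2 * 981 * 26.2 = 51404.4 cm^2/s^2
sqrt(51404.4) = 226.72538 cm/s
v = 0.93 * 226.72538 = 210.8546 cm/s

Answer: 210.8546 cm/s


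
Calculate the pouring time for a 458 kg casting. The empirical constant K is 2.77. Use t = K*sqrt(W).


Formula: t = K * sqrt(W)
sqrt(W) = sqrt(458) = 21.40093
t = 2.77 * 21.40093 = 59.2806 s

59.2806 s


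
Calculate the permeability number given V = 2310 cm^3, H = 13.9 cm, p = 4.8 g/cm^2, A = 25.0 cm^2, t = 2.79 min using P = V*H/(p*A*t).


Formula: Permeability Number P = (V * H) / (p * A * t)
Numerator: V * H = 2310 * 13.9 = 32109.0
Denominator: p * A * t = 4.8 * 25.0 * 2.79 = 334.8
P = 32109.0 / 334.8 = 95.9050

95.9050


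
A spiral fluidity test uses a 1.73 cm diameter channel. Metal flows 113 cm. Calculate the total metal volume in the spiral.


Formula: V = pi * (d/2)^2 * L  (cylinder volume)
Radius = 1.73/2 = 0.865 cm
V = pi * 0.865^2 * 113 = 265.6199 cm^3

Final answer: 265.6199 cm^3


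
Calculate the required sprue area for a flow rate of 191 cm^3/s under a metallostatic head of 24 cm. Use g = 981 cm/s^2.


Formula: v = sqrt(2*g*h), A = Q/v
Velocity: v = sqrt(2 * 981 * 24) = sqrt(47088) = 216.9977 cm/s
Sprue area: A = Q / v = 191 / 216.9977 = 0.8802 cm^2


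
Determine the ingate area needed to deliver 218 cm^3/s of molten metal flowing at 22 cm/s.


Formula: A_ingate = Q / v  (continuity equation)
A = 218 cm^3/s / 22 cm/s = 9.9091 cm^2

Answer: 9.9091 cm^2


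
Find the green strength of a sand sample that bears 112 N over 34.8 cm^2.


Formula: Compressive Strength = Force / Area
Strength = 112 N / 34.8 cm^2 = 3.2184 N/cm^2

Answer: 3.2184 N/cm^2


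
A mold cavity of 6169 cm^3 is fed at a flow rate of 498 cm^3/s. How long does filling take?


Formula: t_fill = V_mold / Q_flow
t = 6169 cm^3 / 498 cm^3/s = 12.3876 s


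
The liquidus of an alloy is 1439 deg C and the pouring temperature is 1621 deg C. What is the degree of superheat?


Formula: Superheat = T_pour - T_melt
Superheat = 1621 - 1439 = 182 deg C

Answer: 182 deg C


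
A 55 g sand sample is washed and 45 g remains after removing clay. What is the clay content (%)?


Formula: Clay% = (W_total - W_washed) / W_total * 100
Clay mass = 55 - 45 = 10 g
Clay% = 10 / 55 * 100 = 18.1818%


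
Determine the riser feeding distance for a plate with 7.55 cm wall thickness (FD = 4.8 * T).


Formula: FD = 4.8 * T  (riser feeding-distance rule)
FD = 4.8 * 7.55 cm = 36.2400 cm

36.2400 cm


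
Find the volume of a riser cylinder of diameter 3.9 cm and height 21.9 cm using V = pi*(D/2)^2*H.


Formula: V = pi * (D/2)^2 * H  (cylinder volume)
Radius = D/2 = 3.9/2 = 1.95 cm
V = pi * 1.95^2 * 21.9 = 261.6153 cm^3

261.6153 cm^3


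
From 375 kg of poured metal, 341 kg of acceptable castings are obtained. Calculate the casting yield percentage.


Formula: Casting Yield = (W_good / W_total) * 100
Yield = (341 kg / 375 kg) * 100 = 90.9333%

90.9333%


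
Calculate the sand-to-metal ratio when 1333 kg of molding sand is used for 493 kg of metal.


Formula: Sand-to-Metal Ratio = W_sand / W_metal
Ratio = 1333 kg / 493 kg = 2.7039

Final answer: 2.7039


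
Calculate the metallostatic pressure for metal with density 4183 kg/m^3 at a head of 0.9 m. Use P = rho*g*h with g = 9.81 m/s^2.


Formula: P = rho * g * h
rho * g = 4183 * 9.81 = 41035.23 N/m^3
P = 41035.23 * 0.9 = 36931.7070 Pa


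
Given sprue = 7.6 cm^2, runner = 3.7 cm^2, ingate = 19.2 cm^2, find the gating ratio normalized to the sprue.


Sprue:Runner:Ingate = 1 : 3.7/7.6 : 19.2/7.6 = 1:0.49:2.53


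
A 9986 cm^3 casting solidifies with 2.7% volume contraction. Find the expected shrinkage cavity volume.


Formula: V_shrink = V_casting * shrinkage_pct / 100
V_shrink = 9986 cm^3 * 2.7 / 100 = 269.6220 cm^3

Final answer: 269.6220 cm^3


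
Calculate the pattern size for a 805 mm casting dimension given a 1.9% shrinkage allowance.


Formula: L_pattern = L_casting * (1 + shrinkage_rate/100)
Shrinkage factor = 1 + 1.9/100 = 1.019
L_pattern = 805 mm * 1.019 = 820.2950 mm


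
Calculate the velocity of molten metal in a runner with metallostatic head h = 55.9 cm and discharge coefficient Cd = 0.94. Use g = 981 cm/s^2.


Formula: v = Cd * sqrt(2 * g * h)  (Torricelli with discharge coefficient)
2*g*h = 2 * 981 * 55.9 = 109675.8 cm^2/s^2
sqrt(109675.8) = 331.17337 cm/s
v = 0.94 * 331.17337 = 311.3030 cm/s


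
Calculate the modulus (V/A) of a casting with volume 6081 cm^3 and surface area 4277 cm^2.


Formula: Casting Modulus M = V / A
M = 6081 cm^3 / 4277 cm^2 = 1.4218 cm


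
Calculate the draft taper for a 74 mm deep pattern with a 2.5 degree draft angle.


Formula: taper = depth * tan(draft_angle)
tan(2.5 deg) = 0.0436609
taper = 74 mm * 0.0436609 = 3.2309 mm


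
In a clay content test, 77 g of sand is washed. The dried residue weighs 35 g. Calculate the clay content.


Formula: Clay% = (W_total - W_washed) / W_total * 100
Clay mass = 77 - 35 = 42 g
Clay% = 42 / 77 * 100 = 54.5455%

Answer: 54.5455%


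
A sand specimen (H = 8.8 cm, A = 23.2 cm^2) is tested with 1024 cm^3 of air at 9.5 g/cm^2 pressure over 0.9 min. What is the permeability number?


Formula: Permeability Number P = (V * H) / (p * A * t)
Numerator: V * H = 1024 * 8.8 = 9011.2
Denominator: p * A * t = 9.5 * 23.2 * 0.9 = 198.36
P = 9011.2 / 198.36 = 45.4285

Final answer: 45.4285


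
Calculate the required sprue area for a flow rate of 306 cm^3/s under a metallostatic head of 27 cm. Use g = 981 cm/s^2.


Formula: v = sqrt(2*g*h), A = Q/v
Velocity: v = sqrt(2 * 981 * 27) = sqrt(52974) = 230.1608 cm/s
Sprue area: A = Q / v = 306 / 230.1608 = 1.3295 cm^2

Final answer: 1.3295 cm^2


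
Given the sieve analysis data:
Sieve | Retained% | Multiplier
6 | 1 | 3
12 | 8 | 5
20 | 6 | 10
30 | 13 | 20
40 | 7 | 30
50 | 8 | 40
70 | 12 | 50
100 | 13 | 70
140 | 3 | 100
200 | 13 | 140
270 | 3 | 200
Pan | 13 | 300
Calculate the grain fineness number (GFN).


Formula: GFN = sum(pct * multiplier) / sum(pct)
sum(pct * multiplier) = 9023
sum(pct) = 100
GFN = 9023 / 100 = 90.23

Answer: 90.23


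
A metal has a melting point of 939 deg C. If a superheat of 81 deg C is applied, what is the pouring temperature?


Formula: T_pour = T_melt + Superheat
T_pour = 939 + 81 = 1020 deg C


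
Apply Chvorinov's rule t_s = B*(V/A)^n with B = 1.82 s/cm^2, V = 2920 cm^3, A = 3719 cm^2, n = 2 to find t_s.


Formula: t_s = B * (V/A)^n  (Chvorinov's rule, n=2)
Modulus M = V/A = 2920/3719 = 0.785157 cm
M^2 = 0.785157^2 = 0.616472 cm^2
t_s = 1.82 * 0.616472 = 1.1220 s

1.1220 s


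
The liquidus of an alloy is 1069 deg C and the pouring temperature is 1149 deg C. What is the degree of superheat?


Formula: Superheat = T_pour - T_melt
Superheat = 1149 - 1069 = 80 deg C


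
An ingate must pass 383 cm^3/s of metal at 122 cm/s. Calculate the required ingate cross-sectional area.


Formula: A_ingate = Q / v  (continuity equation)
A = 383 cm^3/s / 122 cm/s = 3.1393 cm^2


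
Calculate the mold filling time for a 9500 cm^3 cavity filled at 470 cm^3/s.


Formula: t_fill = V_mold / Q_flow
t = 9500 cm^3 / 470 cm^3/s = 20.2128 s


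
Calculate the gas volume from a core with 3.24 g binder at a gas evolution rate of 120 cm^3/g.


Formula: V_gas = W_binder * gas_evolution_rate
V = 3.24 g * 120 cm^3/g = 388.8000 cm^3


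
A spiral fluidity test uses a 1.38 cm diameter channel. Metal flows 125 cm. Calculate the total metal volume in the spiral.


Formula: V = pi * (d/2)^2 * L  (cylinder volume)
Radius = 1.38/2 = 0.69 cm
V = pi * 0.69^2 * 125 = 186.9640 cm^3

Final answer: 186.9640 cm^3


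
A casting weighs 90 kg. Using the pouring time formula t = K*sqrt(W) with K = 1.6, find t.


Formula: t = K * sqrt(W)
sqrt(W) = sqrt(90) = 9.48683
t = 1.6 * 9.48683 = 15.1789 s

Final answer: 15.1789 s


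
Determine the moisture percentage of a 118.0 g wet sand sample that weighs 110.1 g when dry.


Formula: MC = (W_wet - W_dry) / W_wet * 100
Water mass = 118.0 - 110.1 = 7.9 g
MC = 7.9 / 118.0 * 100 = 6.6949%

6.6949%


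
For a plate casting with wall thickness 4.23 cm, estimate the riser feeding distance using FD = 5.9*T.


Formula: FD = 5.9 * T  (riser feeding-distance rule)
FD = 5.9 * 4.23 cm = 24.9570 cm

24.9570 cm


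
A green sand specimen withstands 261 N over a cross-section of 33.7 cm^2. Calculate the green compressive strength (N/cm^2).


Formula: Compressive Strength = Force / Area
Strength = 261 N / 33.7 cm^2 = 7.7448 N/cm^2


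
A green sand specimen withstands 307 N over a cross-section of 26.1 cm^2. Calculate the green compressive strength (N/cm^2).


Formula: Compressive Strength = Force / Area
Strength = 307 N / 26.1 cm^2 = 11.7625 N/cm^2


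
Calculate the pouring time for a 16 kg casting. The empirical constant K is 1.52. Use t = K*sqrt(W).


Formula: t = K * sqrt(W)
sqrt(W) = sqrt(16) = 4.00000
t = 1.52 * 4.00000 = 6.0800 s


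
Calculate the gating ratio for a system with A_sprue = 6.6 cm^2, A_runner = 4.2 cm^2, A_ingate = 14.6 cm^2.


Sprue:Runner:Ingate = 1 : 4.2/6.6 : 14.6/6.6 = 1:0.64:2.21

1:0.64:2.21


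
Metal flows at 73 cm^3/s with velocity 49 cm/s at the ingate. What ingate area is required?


Formula: A_ingate = Q / v  (continuity equation)
A = 73 cm^3/s / 49 cm/s = 1.4898 cm^2

Final answer: 1.4898 cm^2


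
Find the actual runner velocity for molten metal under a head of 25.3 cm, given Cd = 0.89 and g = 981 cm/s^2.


Formula: v = Cd * sqrt(2 * g * h)  (Torricelli with discharge coefficient)
2*g*h = 2 * 981 * 25.3 = 49638.6 cm^2/s^2
sqrt(49638.6) = 222.79722 cm/s
v = 0.89 * 222.79722 = 198.2895 cm/s

198.2895 cm/s


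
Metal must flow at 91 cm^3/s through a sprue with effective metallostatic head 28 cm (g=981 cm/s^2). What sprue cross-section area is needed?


Formula: v = sqrt(2*g*h), A = Q/v
Velocity: v = sqrt(2 * 981 * 28) = sqrt(54936) = 234.3843 cm/s
Sprue area: A = Q / v = 91 / 234.3843 = 0.3883 cm^2

0.3883 cm^2


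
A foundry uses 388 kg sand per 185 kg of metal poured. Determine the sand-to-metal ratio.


Formula: Sand-to-Metal Ratio = W_sand / W_metal
Ratio = 388 kg / 185 kg = 2.0973

Final answer: 2.0973


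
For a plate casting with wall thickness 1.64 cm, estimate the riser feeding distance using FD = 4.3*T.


Formula: FD = 4.3 * T  (riser feeding-distance rule)
FD = 4.3 * 1.64 cm = 7.0520 cm


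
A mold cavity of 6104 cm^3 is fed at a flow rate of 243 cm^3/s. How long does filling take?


Formula: t_fill = V_mold / Q_flow
t = 6104 cm^3 / 243 cm^3/s = 25.1193 s

Final answer: 25.1193 s


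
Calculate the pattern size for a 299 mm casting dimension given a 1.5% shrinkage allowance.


Formula: L_pattern = L_casting * (1 + shrinkage_rate/100)
Shrinkage factor = 1 + 1.5/100 = 1.015
L_pattern = 299 mm * 1.015 = 303.4850 mm

303.4850 mm


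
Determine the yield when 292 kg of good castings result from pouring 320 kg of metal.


Formula: Casting Yield = (W_good / W_total) * 100
Yield = (292 kg / 320 kg) * 100 = 91.2500%


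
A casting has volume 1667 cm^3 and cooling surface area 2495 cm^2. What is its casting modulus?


Formula: Casting Modulus M = V / A
M = 1667 cm^3 / 2495 cm^2 = 0.6681 cm

Answer: 0.6681 cm


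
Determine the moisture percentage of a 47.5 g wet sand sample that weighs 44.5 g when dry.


Formula: MC = (W_wet - W_dry) / W_wet * 100
Water mass = 47.5 - 44.5 = 3.0 g
MC = 3.0 / 47.5 * 100 = 6.3158%

Answer: 6.3158%


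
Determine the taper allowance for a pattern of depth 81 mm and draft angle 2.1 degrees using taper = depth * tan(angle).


Formula: taper = depth * tan(draft_angle)
tan(2.1 deg) = 0.0366683
taper = 81 mm * 0.0366683 = 2.9701 mm

2.9701 mm


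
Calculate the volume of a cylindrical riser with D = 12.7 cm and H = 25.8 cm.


Formula: V = pi * (D/2)^2 * H  (cylinder volume)
Radius = D/2 = 12.7/2 = 6.35 cm
V = pi * 6.35^2 * 25.8 = 3268.2632 cm^3


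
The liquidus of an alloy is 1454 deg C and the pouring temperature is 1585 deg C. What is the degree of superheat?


Formula: Superheat = T_pour - T_melt
Superheat = 1585 - 1454 = 131 deg C

131 deg C


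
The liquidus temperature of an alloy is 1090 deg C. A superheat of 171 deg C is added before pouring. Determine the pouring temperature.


Formula: T_pour = T_melt + Superheat
T_pour = 1090 + 171 = 1261 deg C


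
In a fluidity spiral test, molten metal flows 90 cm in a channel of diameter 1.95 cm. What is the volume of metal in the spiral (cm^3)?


Formula: V = pi * (d/2)^2 * L  (cylinder volume)
Radius = 1.95/2 = 0.975 cm
V = pi * 0.975^2 * 90 = 268.7829 cm^3


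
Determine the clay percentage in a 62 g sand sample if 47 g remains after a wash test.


Formula: Clay% = (W_total - W_washed) / W_total * 100
Clay mass = 62 - 47 = 15 g
Clay% = 15 / 62 * 100 = 24.1935%

Final answer: 24.1935%


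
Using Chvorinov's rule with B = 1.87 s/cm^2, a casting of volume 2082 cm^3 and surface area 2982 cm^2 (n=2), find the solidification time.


Formula: t_s = B * (V/A)^n  (Chvorinov's rule, n=2)
Modulus M = V/A = 2082/2982 = 0.698189 cm
M^2 = 0.698189^2 = 0.487468 cm^2
t_s = 1.87 * 0.487468 = 0.9116 s

Answer: 0.9116 s


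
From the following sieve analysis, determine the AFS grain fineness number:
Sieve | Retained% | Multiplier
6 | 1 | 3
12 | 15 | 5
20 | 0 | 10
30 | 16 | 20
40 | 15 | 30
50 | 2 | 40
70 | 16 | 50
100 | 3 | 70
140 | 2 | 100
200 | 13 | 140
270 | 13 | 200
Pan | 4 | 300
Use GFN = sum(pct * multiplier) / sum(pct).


Formula: GFN = sum(pct * multiplier) / sum(pct)
sum(pct * multiplier) = 7758
sum(pct) = 100
GFN = 7758 / 100 = 77.58

Final answer: 77.58


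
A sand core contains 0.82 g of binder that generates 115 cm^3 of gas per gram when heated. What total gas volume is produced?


Formula: V_gas = W_binder * gas_evolution_rate
V = 0.82 g * 115 cm^3/g = 94.3000 cm^3

94.3000 cm^3


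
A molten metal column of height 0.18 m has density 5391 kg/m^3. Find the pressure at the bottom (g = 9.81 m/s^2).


Formula: P = rho * g * h
rho * g = 5391 * 9.81 = 52885.71 N/m^3
P = 52885.71 * 0.18 = 9519.4278 Pa

Final answer: 9519.4278 Pa


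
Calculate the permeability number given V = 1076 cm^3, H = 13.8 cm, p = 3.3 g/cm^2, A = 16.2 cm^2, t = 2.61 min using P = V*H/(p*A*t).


Formula: Permeability Number P = (V * H) / (p * A * t)
Numerator: V * H = 1076 * 13.8 = 14848.8
Denominator: p * A * t = 3.3 * 16.2 * 2.61 = 139.5306
P = 14848.8 / 139.5306 = 106.4197


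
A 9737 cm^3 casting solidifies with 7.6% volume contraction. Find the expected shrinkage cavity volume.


Formula: V_shrink = V_casting * shrinkage_pct / 100
V_shrink = 9737 cm^3 * 7.6 / 100 = 740.0120 cm^3


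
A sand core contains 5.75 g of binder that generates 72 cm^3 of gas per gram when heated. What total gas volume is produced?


Formula: V_gas = W_binder * gas_evolution_rate
V = 5.75 g * 72 cm^3/g = 414.0000 cm^3

Answer: 414.0000 cm^3


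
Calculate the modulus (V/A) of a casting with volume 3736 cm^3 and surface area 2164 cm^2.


Formula: Casting Modulus M = V / A
M = 3736 cm^3 / 2164 cm^2 = 1.7264 cm


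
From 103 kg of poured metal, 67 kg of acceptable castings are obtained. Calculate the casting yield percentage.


Formula: Casting Yield = (W_good / W_total) * 100
Yield = (67 kg / 103 kg) * 100 = 65.0485%

65.0485%


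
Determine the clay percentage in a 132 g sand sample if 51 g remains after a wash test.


Formula: Clay% = (W_total - W_washed) / W_total * 100
Clay mass = 132 - 51 = 81 g
Clay% = 81 / 132 * 100 = 61.3636%

Answer: 61.3636%


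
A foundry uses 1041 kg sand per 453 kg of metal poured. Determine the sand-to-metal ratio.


Formula: Sand-to-Metal Ratio = W_sand / W_metal
Ratio = 1041 kg / 453 kg = 2.2980

Final answer: 2.2980


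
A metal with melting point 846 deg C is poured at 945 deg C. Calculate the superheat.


Formula: Superheat = T_pour - T_melt
Superheat = 945 - 846 = 99 deg C


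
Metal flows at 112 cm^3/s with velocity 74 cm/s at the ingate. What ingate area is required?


Formula: A_ingate = Q / v  (continuity equation)
A = 112 cm^3/s / 74 cm/s = 1.5135 cm^2

Answer: 1.5135 cm^2


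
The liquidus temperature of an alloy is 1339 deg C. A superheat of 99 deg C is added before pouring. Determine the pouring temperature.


Formula: T_pour = T_melt + Superheat
T_pour = 1339 + 99 = 1438 deg C

Answer: 1438 deg C


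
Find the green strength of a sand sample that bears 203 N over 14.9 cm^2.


Formula: Compressive Strength = Force / Area
Strength = 203 N / 14.9 cm^2 = 13.6242 N/cm^2

Final answer: 13.6242 N/cm^2


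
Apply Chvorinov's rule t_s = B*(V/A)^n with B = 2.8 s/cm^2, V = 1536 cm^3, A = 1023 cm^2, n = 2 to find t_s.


Formula: t_s = B * (V/A)^n  (Chvorinov's rule, n=2)
Modulus M = V/A = 1536/1023 = 1.501466 cm
M^2 = 1.501466^2 = 2.254400 cm^2
t_s = 2.8 * 2.254400 = 6.3123 s

Answer: 6.3123 s


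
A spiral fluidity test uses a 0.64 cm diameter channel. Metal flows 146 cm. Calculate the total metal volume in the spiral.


Formula: V = pi * (d/2)^2 * L  (cylinder volume)
Radius = 0.64/2 = 0.32 cm
V = pi * 0.32^2 * 146 = 46.9681 cm^3

Final answer: 46.9681 cm^3


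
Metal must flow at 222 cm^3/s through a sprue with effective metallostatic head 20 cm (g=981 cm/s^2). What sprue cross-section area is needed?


Formula: v = sqrt(2*g*h), A = Q/v
Velocity: v = sqrt(2 * 981 * 20) = sqrt(39240) = 198.0909 cm/s
Sprue area: A = Q / v = 222 / 198.0909 = 1.1207 cm^2

1.1207 cm^2


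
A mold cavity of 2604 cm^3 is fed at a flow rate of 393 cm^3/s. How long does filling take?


Formula: t_fill = V_mold / Q_flow
t = 2604 cm^3 / 393 cm^3/s = 6.6260 s


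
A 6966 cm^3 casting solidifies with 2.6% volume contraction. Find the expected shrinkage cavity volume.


Formula: V_shrink = V_casting * shrinkage_pct / 100
V_shrink = 6966 cm^3 * 2.6 / 100 = 181.1160 cm^3

Final answer: 181.1160 cm^3


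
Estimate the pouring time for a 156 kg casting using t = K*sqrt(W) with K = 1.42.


Formula: t = K * sqrt(W)
sqrt(W) = sqrt(156) = 12.49000
t = 1.42 * 12.49000 = 17.7358 s

Answer: 17.7358 s


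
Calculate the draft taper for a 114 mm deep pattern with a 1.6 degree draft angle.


Formula: taper = depth * tan(draft_angle)
tan(1.6 deg) = 0.0279325
taper = 114 mm * 0.0279325 = 3.1843 mm

3.1843 mm


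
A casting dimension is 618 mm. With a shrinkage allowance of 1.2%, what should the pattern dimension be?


Formula: L_pattern = L_casting * (1 + shrinkage_rate/100)
Shrinkage factor = 1 + 1.2/100 = 1.012
L_pattern = 618 mm * 1.012 = 625.4160 mm

Answer: 625.4160 mm


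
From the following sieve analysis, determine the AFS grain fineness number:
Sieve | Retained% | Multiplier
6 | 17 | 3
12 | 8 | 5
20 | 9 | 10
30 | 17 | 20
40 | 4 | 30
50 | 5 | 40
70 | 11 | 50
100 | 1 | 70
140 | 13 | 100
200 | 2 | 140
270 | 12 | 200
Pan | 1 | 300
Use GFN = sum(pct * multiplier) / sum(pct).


Formula: GFN = sum(pct * multiplier) / sum(pct)
sum(pct * multiplier) = 5741
sum(pct) = 100
GFN = 5741 / 100 = 57.41


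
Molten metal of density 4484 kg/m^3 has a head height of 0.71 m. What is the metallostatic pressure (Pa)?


Formula: P = rho * g * h
rho * g = 4484 * 9.81 = 43988.04 N/m^3
P = 43988.04 * 0.71 = 31231.5084 Pa


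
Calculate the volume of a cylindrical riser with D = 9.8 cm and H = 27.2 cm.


Formula: V = pi * (D/2)^2 * H  (cylinder volume)
Radius = D/2 = 9.8/2 = 4.9 cm
V = pi * 4.9^2 * 27.2 = 2051.6862 cm^3

Answer: 2051.6862 cm^3


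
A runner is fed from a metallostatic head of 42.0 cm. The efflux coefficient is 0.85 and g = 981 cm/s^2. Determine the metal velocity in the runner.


Formula: v = Cd * sqrt(2 * g * h)  (Torricelli with discharge coefficient)
2*g*h = 2 * 981 * 42.0 = 82404.0 cm^2/s^2
sqrt(82404.0) = 287.06097 cm/s
v = 0.85 * 287.06097 = 244.0018 cm/s


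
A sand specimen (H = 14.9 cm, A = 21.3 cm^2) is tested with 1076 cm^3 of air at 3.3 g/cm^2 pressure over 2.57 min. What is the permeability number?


Formula: Permeability Number P = (V * H) / (p * A * t)
Numerator: V * H = 1076 * 14.9 = 16032.4
Denominator: p * A * t = 3.3 * 21.3 * 2.57 = 180.6453
P = 16032.4 / 180.6453 = 88.7507


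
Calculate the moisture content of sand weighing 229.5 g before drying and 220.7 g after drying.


Formula: MC = (W_wet - W_dry) / W_wet * 100
Water mass = 229.5 - 220.7 = 8.8 g
MC = 8.8 / 229.5 * 100 = 3.8344%


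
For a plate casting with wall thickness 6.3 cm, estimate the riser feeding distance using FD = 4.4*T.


Formula: FD = 4.4 * T  (riser feeding-distance rule)
FD = 4.4 * 6.3 cm = 27.7200 cm


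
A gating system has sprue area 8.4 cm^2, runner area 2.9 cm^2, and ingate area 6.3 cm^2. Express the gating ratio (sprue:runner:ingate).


Sprue:Runner:Ingate = 1 : 2.9/8.4 : 6.3/8.4 = 1:0.35:0.75

Answer: 1:0.35:0.75


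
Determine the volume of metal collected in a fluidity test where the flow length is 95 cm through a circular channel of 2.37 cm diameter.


Formula: V = pi * (d/2)^2 * L  (cylinder volume)
Radius = 2.37/2 = 1.185 cm
V = pi * 1.185^2 * 95 = 419.0928 cm^3

419.0928 cm^3


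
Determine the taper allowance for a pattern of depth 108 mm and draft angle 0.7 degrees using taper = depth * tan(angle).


Formula: taper = depth * tan(draft_angle)
tan(0.7 deg) = 0.0122179
taper = 108 mm * 0.0122179 = 1.3195 mm

Final answer: 1.3195 mm


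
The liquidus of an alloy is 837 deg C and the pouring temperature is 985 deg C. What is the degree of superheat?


Formula: Superheat = T_pour - T_melt
Superheat = 985 - 837 = 148 deg C


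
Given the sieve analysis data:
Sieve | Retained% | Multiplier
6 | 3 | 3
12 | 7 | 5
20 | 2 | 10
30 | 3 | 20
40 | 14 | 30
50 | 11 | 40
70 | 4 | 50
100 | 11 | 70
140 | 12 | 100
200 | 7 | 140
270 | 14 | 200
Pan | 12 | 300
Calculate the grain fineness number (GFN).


Formula: GFN = sum(pct * multiplier) / sum(pct)
sum(pct * multiplier) = 10534
sum(pct) = 100
GFN = 10534 / 100 = 105.34

Final answer: 105.34


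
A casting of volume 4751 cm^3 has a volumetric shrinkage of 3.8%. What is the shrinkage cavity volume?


Formula: V_shrink = V_casting * shrinkage_pct / 100
V_shrink = 4751 cm^3 * 3.8 / 100 = 180.5380 cm^3

Final answer: 180.5380 cm^3


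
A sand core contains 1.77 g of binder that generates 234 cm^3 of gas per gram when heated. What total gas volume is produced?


Formula: V_gas = W_binder * gas_evolution_rate
V = 1.77 g * 234 cm^3/g = 414.1800 cm^3

Answer: 414.1800 cm^3


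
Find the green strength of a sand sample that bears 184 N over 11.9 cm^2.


Formula: Compressive Strength = Force / Area
Strength = 184 N / 11.9 cm^2 = 15.4622 N/cm^2

Answer: 15.4622 N/cm^2


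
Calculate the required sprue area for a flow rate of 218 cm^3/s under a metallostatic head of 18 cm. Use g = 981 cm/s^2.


Formula: v = sqrt(2*g*h), A = Q/v
Velocity: v = sqrt(2 * 981 * 18) = sqrt(35316) = 187.9255 cm/s
Sprue area: A = Q / v = 218 / 187.9255 = 1.1600 cm^2

1.1600 cm^2


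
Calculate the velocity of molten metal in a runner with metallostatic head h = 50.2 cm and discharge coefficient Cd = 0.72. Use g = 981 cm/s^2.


Formula: v = Cd * sqrt(2 * g * h)  (Torricelli with discharge coefficient)
2*g*h = 2 * 981 * 50.2 = 98492.4 cm^2/s^2
sqrt(98492.4) = 313.83499 cm/s
v = 0.72 * 313.83499 = 225.9612 cm/s

Answer: 225.9612 cm/s


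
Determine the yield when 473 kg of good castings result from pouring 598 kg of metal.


Formula: Casting Yield = (W_good / W_total) * 100
Yield = (473 kg / 598 kg) * 100 = 79.0970%

Answer: 79.0970%


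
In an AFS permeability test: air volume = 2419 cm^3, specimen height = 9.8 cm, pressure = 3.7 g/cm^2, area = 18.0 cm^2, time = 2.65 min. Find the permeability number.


Formula: Permeability Number P = (V * H) / (p * A * t)
Numerator: V * H = 2419 * 9.8 = 23706.2
Denominator: p * A * t = 3.7 * 18.0 * 2.65 = 176.49
P = 23706.2 / 176.49 = 134.3204

Answer: 134.3204


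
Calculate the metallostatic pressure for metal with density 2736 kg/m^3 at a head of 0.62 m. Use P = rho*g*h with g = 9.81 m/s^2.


Formula: P = rho * g * h
rho * g = 2736 * 9.81 = 26840.16 N/m^3
P = 26840.16 * 0.62 = 16640.8992 Pa

Final answer: 16640.8992 Pa


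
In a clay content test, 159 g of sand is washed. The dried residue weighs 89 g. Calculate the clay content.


Formula: Clay% = (W_total - W_washed) / W_total * 100
Clay mass = 159 - 89 = 70 g
Clay% = 70 / 159 * 100 = 44.0252%

Answer: 44.0252%


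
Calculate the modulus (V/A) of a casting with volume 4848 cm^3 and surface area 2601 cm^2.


Formula: Casting Modulus M = V / A
M = 4848 cm^3 / 2601 cm^2 = 1.8639 cm

1.8639 cm


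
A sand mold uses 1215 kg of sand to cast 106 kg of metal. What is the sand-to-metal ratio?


Formula: Sand-to-Metal Ratio = W_sand / W_metal
Ratio = 1215 kg / 106 kg = 11.4623

Final answer: 11.4623


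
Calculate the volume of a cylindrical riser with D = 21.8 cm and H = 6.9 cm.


Formula: V = pi * (D/2)^2 * H  (cylinder volume)
Radius = D/2 = 21.8/2 = 10.9 cm
V = pi * 10.9^2 * 6.9 = 2575.4431 cm^3


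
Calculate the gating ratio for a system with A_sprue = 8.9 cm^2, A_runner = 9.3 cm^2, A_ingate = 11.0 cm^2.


Sprue:Runner:Ingate = 1 : 9.3/8.9 : 11.0/8.9 = 1:1.04:1.24
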